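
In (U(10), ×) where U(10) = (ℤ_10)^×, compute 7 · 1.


Operation: multiplication mod 10
7 · 1 = (a × b) mod 10 with a = 7, b = 1

7 · 1 = 7


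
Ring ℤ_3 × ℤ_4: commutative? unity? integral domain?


Direct product ring; commutative with unity (1,1); but (1,0)·(0,1) = (0,0) gives zero divisors, so not an integral domain
Commutative: Yes
Integral domain: No
Has unity: Yes

ℤ_3 × ℤ_4: Commutative=Yes, Unity=Yes


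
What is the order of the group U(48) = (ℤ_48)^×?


U(n) is the group of units mod n; |U(n)| = φ(n)
|U(48)| = φ(48) = 16

|U(48) = (ℤ_48)^×| = 16


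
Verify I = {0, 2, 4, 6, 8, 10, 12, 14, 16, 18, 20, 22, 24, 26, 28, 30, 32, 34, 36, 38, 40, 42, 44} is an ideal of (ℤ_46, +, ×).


Check ideal conditions for I = {0, 2, 4, 6, 8, 10, 12, 14, 16, 18, 20, 22, 24, 26, 28, 30, 32, 34, 36, 38, 40, 42, 44} in ℤ_46:
(1) I is an additive subgroup? Yes
(2) For r ∈ ℤ_46 and a ∈ I: r·a ∈ I? Yes

Yes, I is an ideal of ℤ_46


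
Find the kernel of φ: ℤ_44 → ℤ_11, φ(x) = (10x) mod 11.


Kernel = preimage of identity
ker(φ) = {x ∈ ℤ_44 : 10x ≡ 0 (mod 11)}. Since 11 | 44, φ is well-defined. The kernel is the cyclic subgroup ⟨11⟩ of ℤ_44 (order 4), i.e. {0, 11, 22, 33}

ker(φ) = {0, 11, 22, 33}


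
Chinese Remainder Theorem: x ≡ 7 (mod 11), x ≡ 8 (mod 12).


m₁ = 11, m₂ = 12, gcd = 1, so CRT applies. M = m₁·m₂ = 132
Let M₁ = M/m₁ = 12, M₂ = M/m₂ = 11
Find y₁ ≡ M₁⁻¹ (mod m₁): 12⁻¹ ≡ 1 (mod 11)
Find y₂ ≡ M₂⁻¹ (mod m₂): 11⁻¹ ≡ 11 (mod 12)
x = a₁·M₁·y₁ + a₂·M₂·y₂ = 7·12·1 + 8·11·11 = 1052
Reduce mod 132: x ≡ 128
Check: 128 mod 11 = 7 ✓, 128 mod 12 = 8 ✓

x ≡ 128 (mod 132)


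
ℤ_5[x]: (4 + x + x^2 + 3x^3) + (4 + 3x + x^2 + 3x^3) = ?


Add coefficients mod 5:
x^0: 4 + 4 = 3 (mod 5)
x^1: 1 + 3 = 4 (mod 5)
x^2: 1 + 1 = 2 (mod 5)
x^3: 3 + 3 = 1 (mod 5)
Result: 3 + 4x + 2x^2 + x^3

f + g = 3 + 4x + 2x^2 + x^3


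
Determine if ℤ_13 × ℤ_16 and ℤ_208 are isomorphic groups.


Comparing ℤ_13 × ℤ_16 and ℤ_208:
gcd(13,16) = 1, so ℤ_13 × ℤ_16 ≅ ℤ_208 (CRT)

Yes, ℤ_13 × ℤ_16 ≅ ℤ_208


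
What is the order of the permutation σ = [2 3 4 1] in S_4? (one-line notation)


Cycle decomposition: (1 2 3 4)
Cycle lengths: 4
Order = lcm(4) = 4

ord(σ) = 4


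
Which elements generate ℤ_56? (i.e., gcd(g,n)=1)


g generates ℤ_n iff gcd(g,n) = 1
Prime factors of 56: 2, 7
Generators are g ∈ {1,...,55} not divisible by any of these primes.
Generators: {1, 3, 5, 9, 11, 13, 15, 17, 19, 23, 25, 27, 29, 31, 33, 37, 39, 41, 43, 45, 47, 51, 53, 55}
Number of generators = φ(56) = 24

Generators of ℤ_56 = {1, 3, 5, 9, 11, 13, 15, 17, 19, 23, 25, 27, 29, 31, 33, 37, 39, 41, 43, 45, 47, 51, 53, 55}


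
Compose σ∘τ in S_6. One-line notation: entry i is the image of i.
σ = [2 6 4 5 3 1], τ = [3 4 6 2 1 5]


σ∘τ: apply τ first, then σ
1 →τ 3 →σ 4
2 →τ 4 →σ 5
3 →τ 6 →σ 1
4 →τ 2 →σ 6
5 →τ 1 →σ 2
6 →τ 5 →σ 3

σ∘τ = [4 5 1 6 2 3]


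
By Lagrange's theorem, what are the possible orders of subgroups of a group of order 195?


Lagrange's theorem: |H| divides |G|
|G| = 195
Divisors of 195: 1, 3, 5, 13, 15, 39, 65, 195

Possible subgroup orders: {1, 3, 5, 13, 15, 39, 65, 195}


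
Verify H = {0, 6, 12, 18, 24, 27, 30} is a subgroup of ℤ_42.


Subgroup test for H = {0, 6, 12, 18, 24, 27, 30} in (ℤ_42, +):
(1) 0 ∈ H? Yes
(2) Closure: for all a,b ∈ H, (a+b) mod 42 ∈ H? No  [counterexample: 6 + 27 = 33 ∉ H]
(3) Inverses: for all a ∈ H, -a mod 42 ∈ H? No

No, H is not a subgroup of ℤ_42


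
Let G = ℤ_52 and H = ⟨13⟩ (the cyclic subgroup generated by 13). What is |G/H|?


|⟨13⟩| = n / gcd(13, 52) = 52 / 13 = 4
H is normal (ℤ_52 is abelian).
|G/H| = |G| / |H| = 52 / 4 = 13

|G/H| = 13


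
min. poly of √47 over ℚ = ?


√47 satisfies x² - 47 = 0, irreducible over ℚ since 47 is squarefree

Minimal polynomial: x² - 47


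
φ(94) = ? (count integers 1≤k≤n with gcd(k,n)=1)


Factor n: 94 = 2 × 47
φ(n) = n · ∏(1 - 1/p) over distinct primes p | n
φ(94) = 94 · (1 - 1/2) · (1 - 1/47) = 46

φ(94) = 46


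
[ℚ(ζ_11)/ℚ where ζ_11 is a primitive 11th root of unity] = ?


[ℚ(ζ_n):ℚ] = deg Φ_n(x) = φ(n). Here φ(11) = 10

[ℚ(ζ_11)/ℚ where ζ_11 is a primitive 11th root of unity] = 10


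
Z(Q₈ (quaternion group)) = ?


Z(G) = {g ∈ G | gx = xg for all x ∈ G}
In Q₈ = {±1, ±i, ±j, ±k}, only ±1 commute with every element

Z(Q₈ (quaternion group)) = {1, -1}


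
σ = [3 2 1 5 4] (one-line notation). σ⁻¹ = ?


To find σ⁻¹, swap domain and range:
σ(1) = 3 → σ⁻¹(3) = 1
σ(2) = 2 → σ⁻¹(2) = 2
σ(3) = 1 → σ⁻¹(1) = 3
σ(4) = 5 → σ⁻¹(5) = 4
σ(5) = 4 → σ⁻¹(4) = 5

σ⁻¹ = [3 2 1 5 4]


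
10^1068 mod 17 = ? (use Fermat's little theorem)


Fermat's little theorem: if p is prime and gcd(a,p)=1, then a^(p-1) ≡ 1 (mod p)
p = 17 is prime, gcd(10,17) = 1
Reduce exponent: 1068 mod 16 = 12
So 10^1068 ≡ 10^12 (mod 17)
10^12 mod 17 = 13

10^1068 ≡ 13 (mod 17)


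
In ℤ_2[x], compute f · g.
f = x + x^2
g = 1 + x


Expand and collect like terms; reduce coefficients mod 2:
x^0: 0·1 = 0 ≡ 0 (mod 2)
x^1: 0·1 + 1·1 = 1 ≡ 1 (mod 2)
x^2: 1·1 + 1·1 = 2 ≡ 0 (mod 2)
x^3: 1·1 = 1 ≡ 1 (mod 2)
Result: x + x^3

f · g = x + x^3


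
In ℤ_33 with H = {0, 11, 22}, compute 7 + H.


7 + H = {7 + h (mod 33) : h ∈ H}
7+0=7, 7+11=18, 7+22=29

7 + H = {7, 18, 29}


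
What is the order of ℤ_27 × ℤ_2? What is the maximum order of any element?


|ℤ_27 × ℤ_2| = 27 × 2 = 54
Max element order = lcm(27,2) = 54
Cyclic? Yes (gcd=1)

|ℤ_27×ℤ_2| = 54, max element order = 54


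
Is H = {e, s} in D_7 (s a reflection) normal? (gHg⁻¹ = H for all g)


H = {e, s} in D_7 (s a reflection)
r·s·r⁻¹ = sr⁻² ≠ s for n ≥ 3, so {e, s} is not closed under conjugation

No, not a normal subgroup


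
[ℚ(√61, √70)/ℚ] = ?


[ℚ(√61,√70):ℚ] = [ℚ(√61,√70):ℚ(√61)]·[ℚ(√61):ℚ] = 2·2 = 4

[ℚ(√61, √70)/ℚ] = 4


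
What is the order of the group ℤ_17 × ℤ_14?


|A × B| = |A| · |B|
|ℤ_17 × ℤ_14| = 17 × 14 = 238

|ℤ_17 × ℤ_14| = 238


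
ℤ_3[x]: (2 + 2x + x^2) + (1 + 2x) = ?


Add coefficients mod 3:
x^0: 2 + 1 = 0 (mod 3)
x^1: 2 + 2 = 1 (mod 3)
x^2: 1 + 0 = 1 (mod 3)
Result: x + x^2

f + g = x + x^2


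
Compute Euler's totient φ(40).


Factor n: 40 = 2^3 × 5
φ(n) = n · ∏(1 - 1/p) over distinct primes p | n
φ(40) = 40 · (1 - 1/2) · (1 - 1/5) = 16

φ(40) = 16


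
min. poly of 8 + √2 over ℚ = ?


Let α = 8 + √2. Then α - 8 = √2, so (α - 8)² = 2, giving α² - 16α + 62 = 0. Degree 2 and α ∉ ℚ, so this is the minimal polynomial.

Minimal polynomial: x² - 16x + 62


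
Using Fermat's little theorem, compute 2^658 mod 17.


Fermat's little theorem: if p is prime and gcd(a,p)=1, then a^(p-1) ≡ 1 (mod p)
p = 17 is prime, gcd(2,17) = 1
Reduce exponent: 658 mod 16 = 2
So 2^658 ≡ 2^2 (mod 17)
2^2 mod 17 = 4

2^658 ≡ 4 (mod 17)


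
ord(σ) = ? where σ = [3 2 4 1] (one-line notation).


Cycle decomposition: (1 3 4)
Cycle lengths: 3
Order = lcm(3) = 3

ord(σ) = 3


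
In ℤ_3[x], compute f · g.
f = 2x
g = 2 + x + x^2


Expand and collect like terms; reduce coefficients mod 3:
x^0: 0·2 = 0 ≡ 0 (mod 3)
x^1: 0·1 + 2·2 = 4 ≡ 1 (mod 3)
x^2: 0·1 + 2·1 = 2 ≡ 2 (mod 3)
x^3: 2·1 = 2 ≡ 2 (mod 3)
Result: x + 2x^2 + 2x^3

f · g = x + 2x^2 + 2x^3


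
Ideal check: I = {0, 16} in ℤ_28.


Check ideal conditions for I = {0, 16} in ℤ_28:
(1) I is an additive subgroup? No
(2) For r ∈ ℤ_28 and a ∈ I: r·a ∈ I? No  [counterexample: r=2, a=16, r·a mod 28 = 4 ∉ I]

No, I is not an ideal of ℤ_28


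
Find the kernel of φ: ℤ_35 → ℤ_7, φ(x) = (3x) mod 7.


Kernel = preimage of identity
ker(φ) = {x ∈ ℤ_35 : 3x ≡ 0 (mod 7)}. Since 7 | 35, φ is well-defined. The kernel is the cyclic subgroup ⟨7⟩ of ℤ_35 (order 5), i.e. {0, 7, 14, 21, 28}

ker(φ) = {0, 7, 14, 21, 28}


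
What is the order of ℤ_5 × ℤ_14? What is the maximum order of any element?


|ℤ_5 × ℤ_14| = 5 × 14 = 70
Max element order = lcm(5,14) = 70
Cyclic? Yes (gcd=1)

|ℤ_5×ℤ_14| = 70, max element order = 70


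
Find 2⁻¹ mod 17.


Use the extended Euclidean algorithm to write 1 = 2·s + 17·t; then s mod 17 is the inverse.
Euclidean algorithm:
  2 = 0·17 + 2
  17 = 8·2 + 1
  2 = 2·1 + 0
gcd(2,17) = 1
Back-substitution gives: 2·(-8) + 17·(1) = 1
So 2⁻¹ ≡ -8 ≡ 9 (mod 17)
Check: 2 × 9 = 18 ≡ 1 (mod 17) ✓

2⁻¹ ≡ 9 (mod 17)


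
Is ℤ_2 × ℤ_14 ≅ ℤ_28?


Comparing ℤ_2 × ℤ_14 and ℤ_28:
gcd(2,14) = 2 ≠ 1. Max element order in ℤ_2×ℤ_14 is lcm(2,14) = 14 < 28, so it has no element of order 28

No, ℤ_2 × ℤ_14 ≇ ℤ_28


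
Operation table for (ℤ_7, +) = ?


Elements: {0, 1, 2, 3, 4, 5, 6}
Operation: addition mod 7
Entry (a, b) = (a + b) mod 7

Cayley table:
  | 0 | 1 | 2 | 3 | 4 | 5 | 6
0 | 0 | 1 | 2 | 3 | 4 | 5 | 6
1 | 1 | 2 | 3 | 4 | 5 | 6 | 0
2 | 2 | 3 | 4 | 5 | 6 | 0 | 1
3 | 3 | 4 | 5 | 6 | 0 | 1 | 2
4 | 4 | 5 | 6 | 0 | 1 | 2 | 3
5 | 5 | 6 | 0 | 1 | 2 | 3 | 4
6 | 6 | 0 | 1 | 2 | 3 | 4 | 5


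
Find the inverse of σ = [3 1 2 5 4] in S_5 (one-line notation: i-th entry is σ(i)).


To find σ⁻¹, swap domain and range:
σ(1) = 3 → σ⁻¹(3) = 1
σ(2) = 1 → σ⁻¹(1) = 2
σ(3) = 2 → σ⁻¹(2) = 3
σ(4) = 5 → σ⁻¹(5) = 4
σ(5) = 4 → σ⁻¹(4) = 5

σ⁻¹ = [2 3 1 5 4]


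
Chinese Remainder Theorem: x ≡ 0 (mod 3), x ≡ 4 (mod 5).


m₁ = 3, m₂ = 5, gcd = 1, so CRT applies. M = m₁·m₂ = 15
Let M₁ = M/m₁ = 5, M₂ = M/m₂ = 3
Find y₁ ≡ M₁⁻¹ (mod m₁): 5⁻¹ ≡ 2 (mod 3)
Find y₂ ≡ M₂⁻¹ (mod m₂): 3⁻¹ ≡ 2 (mod 5)
x = a₁·M₁·y₁ + a₂·M₂·y₂ = 0·5·2 + 4·3·2 = 24
Reduce mod 15: x ≡ 9
Check: 9 mod 3 = 0 ✓, 9 mod 5 = 4 ✓

x ≡ 9 (mod 15)


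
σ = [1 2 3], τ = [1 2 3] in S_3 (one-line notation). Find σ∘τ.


σ∘τ: apply τ first, then σ
1 →τ 1 →σ 1
2 →τ 2 →σ 2
3 →τ 3 →σ 3

σ∘τ = [1 2 3]


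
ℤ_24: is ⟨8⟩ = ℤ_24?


g generates ℤ_n iff gcd(g, n) = 1
gcd(8, 24) = 8
Since gcd = 8 ≠ 1, ⟨8⟩ has order 3 < 24, so 8 is not a generator.

No, 8 does not generate ℤ_24


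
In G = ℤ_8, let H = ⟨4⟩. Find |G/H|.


|⟨4⟩| = n / gcd(4, 8) = 8 / 4 = 2
H is normal (ℤ_8 is abelian).
|G/H| = |G| / |H| = 8 / 2 = 4

|G/H| = 4


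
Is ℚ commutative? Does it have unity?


ℚ is a field: commutative, has unity, every nonzero element is a unit (hence an integral domain)
Commutative: Yes
Integral domain: Yes
Has unity: Yes

ℚ: Commutative=Yes, Unity=Yes


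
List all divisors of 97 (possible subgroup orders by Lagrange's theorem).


Lagrange's theorem: |H| divides |G|
|G| = 97
Divisors of 97: 1, 97

Possible subgroup orders: {1, 97}


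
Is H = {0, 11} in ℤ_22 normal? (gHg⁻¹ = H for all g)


H = {0, 11} in ℤ_22
ℤ_22 is abelian; every subgroup of an abelian group is normal

Yes, normal subgroup


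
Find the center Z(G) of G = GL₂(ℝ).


Z(G) = {g ∈ G | gx = xg for all x ∈ G}
Only scalar multiples of the identity commute with all invertible matrices

Z(GL₂(ℝ)) = {aI : a ∈ ℝ, a ≠ 0}


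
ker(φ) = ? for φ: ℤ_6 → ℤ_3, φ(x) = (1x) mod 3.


Kernel = preimage of identity
ker(φ) = {x ∈ ℤ_6 : 1x ≡ 0 (mod 3)}. Since 3 | 6, φ is well-defined. The kernel is the cyclic subgroup ⟨3⟩ of ℤ_6 (order 2), i.e. {0, 3}

ker(φ) = {0, 3}


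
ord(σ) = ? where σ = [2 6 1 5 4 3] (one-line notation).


Cycle decomposition: (1 2 6 3) (4 5)
Cycle lengths: 4, 2
Order = lcm(4, 2) = 4

ord(σ) = 4


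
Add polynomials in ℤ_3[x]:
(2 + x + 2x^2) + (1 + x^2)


Add coefficients mod 3:
x^0: 2 + 1 = 0 (mod 3)
x^1: 1 + 0 = 1 (mod 3)
x^2: 2 + 1 = 0 (mod 3)
Result: x

f + g = x


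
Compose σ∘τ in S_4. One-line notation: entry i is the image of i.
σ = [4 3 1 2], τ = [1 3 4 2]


σ∘τ: apply τ first, then σ
1 →τ 1 →σ 4
2 →τ 3 →σ 1
3 →τ 4 →σ 2
4 →τ 2 →σ 3

σ∘τ = [4 1 2 3]


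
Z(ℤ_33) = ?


Z(G) = {g ∈ G | gx = xg for all x ∈ G}
ℤ_33 is abelian, so Z(G) = G

Z(ℤ_33) = ℤ_33


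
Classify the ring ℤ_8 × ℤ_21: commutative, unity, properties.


Direct product ring; commutative with unity (1,1); but (1,0)·(0,1) = (0,0) gives zero divisors, so not an integral domain
Commutative: Yes
Integral domain: No
Has unity: Yes

ℤ_8 × ℤ_21: Commutative=Yes, Unity=Yes


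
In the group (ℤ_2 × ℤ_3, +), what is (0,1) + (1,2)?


Operation: componentwise addition mod (2, 3)
(0,1) + (1,2) = ((a₁+b₁) mod 2, (a₂+b₂) mod 3) with a = (0,1), b = (1,2)

(0,1) + (1,2) = (1,0)


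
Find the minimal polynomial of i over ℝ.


i satisfies x² + 1 = 0, irreducible over ℝ

Minimal polynomial: x² + 1


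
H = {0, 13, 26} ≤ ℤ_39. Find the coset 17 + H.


17 + H = {17 + h (mod 39) : h ∈ H}
17+0=17, 17+13=30, 17+26=4
17 + H = {4, 17, 30} = 4 + H

17 + H = {4, 17, 30}


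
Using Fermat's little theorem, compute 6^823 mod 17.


Fermat's little theorem: if p is prime and gcd(a,p)=1, then a^(p-1) ≡ 1 (mod p)
p = 17 is prime, gcd(6,17) = 1
Reduce exponent: 823 mod 16 = 7
So 6^823 ≡ 6^7 (mod 17)
6^7 mod 17 = 14

6^823 ≡ 14 (mod 17)


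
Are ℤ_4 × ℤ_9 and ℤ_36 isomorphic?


Comparing ℤ_4 × ℤ_9 and ℤ_36:
gcd(4,9) = 1, so ℤ_4 × ℤ_9 ≅ ℤ_36 (CRT)

Yes, ℤ_4 × ℤ_9 ≅ ℤ_36


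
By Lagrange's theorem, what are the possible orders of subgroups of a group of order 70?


Lagrange's theorem: |H| divides |G|
|G| = 70
Divisors of 70: 1, 2, 5, 7, 10, 14, 35, 70

Possible subgroup orders: {1, 2, 5, 7, 10, 14, 35, 70}


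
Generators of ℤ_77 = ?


g generates ℤ_n iff gcd(g,n) = 1
Prime factors of 77: 7, 11
Generators are g ∈ {1,...,76} not divisible by any of these primes.
Generators: {1, 2, 3, 4, 5, 6, 8, 9, 10, 12, 13, 15, 16, 17, 18, 19, 20, 23, 24, 25, 26, 27, 29, 30, 31, 32, 34, 36, 37, 38, 39, 40, 41, 43, 45, 46, 47, 48, 50, 51, 52, 53, 54, 57, 58, 59, 60, 61, 62, 64, 65, 67, 68, 69, 71, 72, 73, 74, 75, 76}
Number of generators = φ(77) = 60

Generators of ℤ_77 = {1, 2, 3, 4, 5, 6, 8, 9, 10, 12, 13, 15, 16, 17, 18, 19, 20, 23, 24, 25, 26, 27, 29, 30, 31, 32, 34, 36, 37, 38, 39, 40, 41, 43, 45, 46, 47, 48, 50, 51, 52, 53, 54, 57, 58, 59, 60, 61, 62, 64, 65, 67, 68, 69, 71, 72, 73, 74, 75, 76}


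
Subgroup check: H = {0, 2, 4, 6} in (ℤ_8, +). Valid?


Subgroup test for H = {0, 2, 4, 6} in (ℤ_8, +):
(1) 0 ∈ H? Yes
(2) Closure: for all a,b ∈ H, (a+b) mod 8 ∈ H? Yes
(3) Inverses: for all a ∈ H, -a mod 8 ∈ H? Yes

Yes, H is a subgroup of ℤ_8


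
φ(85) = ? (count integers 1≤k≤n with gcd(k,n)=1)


Factor n: 85 = 5 × 17
φ(n) = n · ∏(1 - 1/p) over distinct primes p | n
φ(85) = 85 · (1 - 1/5) · (1 - 1/17) = 64

φ(85) = 64


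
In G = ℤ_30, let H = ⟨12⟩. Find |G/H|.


|⟨12⟩| = n / gcd(12, 30) = 30 / 6 = 5
H is normal (ℤ_30 is abelian).
|G/H| = |G| / |H| = 30 / 5 = 6

|G/H| = 6


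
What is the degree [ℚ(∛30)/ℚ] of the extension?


∛30 has minimal polynomial x³ - 30 (irreducible over ℚ since 30 is not a perfect cube)

[ℚ(∛30)/ℚ] = 3


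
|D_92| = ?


|D_n| = 2n (n rotations and n reflections)
|D_92| = 2×92 = 184

|D_92| = 184


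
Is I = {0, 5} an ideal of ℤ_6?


Check ideal conditions for I = {0, 5} in ℤ_6:
(1) I is an additive subgroup? No
(2) For r ∈ ℤ_6 and a ∈ I: r·a ∈ I? No  [counterexample: r=2, a=5, r·a mod 6 = 4 ∉ I]

No, I is not an ideal of ℤ_6


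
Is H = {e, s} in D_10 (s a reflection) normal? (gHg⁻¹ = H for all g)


H = {e, s} in D_10 (s a reflection)
r·s·r⁻¹ = sr⁻² ≠ s for n ≥ 3, so {e, s} is not closed under conjugation

No, not a normal subgroup


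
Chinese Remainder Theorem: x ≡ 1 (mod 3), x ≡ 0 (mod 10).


m₁ = 3, m₂ = 10, gcd = 1, so CRT applies. M = m₁·m₂ = 30
Let M₁ = M/m₁ = 10, M₂ = M/m₂ = 3
Find y₁ ≡ M₁⁻¹ (mod m₁): 10⁻¹ ≡ 1 (mod 3)
Find y₂ ≡ M₂⁻¹ (mod m₂): 3⁻¹ ≡ 7 (mod 10)
x = a₁·M₁·y₁ + a₂·M₂·y₂ = 1·10·1 + 0·3·7 = 10
Reduce mod 30: x ≡ 10
Check: 10 mod 3 = 1 ✓, 10 mod 10 = 0 ✓

x ≡ 10 (mod 30)


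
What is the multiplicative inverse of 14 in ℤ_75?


Use the extended Euclidean algorithm to write 1 = 14·s + 75·t; then s mod 75 is the inverse.
Euclidean algorithm:
  14 = 0·75 + 14
  75 = 5·14 + 5
  14 = 2·5 + 4
  5 = 1·4 + 1
  4 = 4·1 + 0
gcd(14,75) = 1
Back-substitution gives: 14·(-16) + 75·(3) = 1
So 14⁻¹ ≡ -16 ≡ 59 (mod 75)
Check: 14 × 59 = 826 ≡ 1 (mod 75) ✓

14⁻¹ ≡ 59 (mod 75)


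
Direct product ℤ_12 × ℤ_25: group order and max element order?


|ℤ_12 × ℤ_25| = 12 × 25 = 300
Max element order = lcm(12,25) = 300
Cyclic? Yes (gcd=1)

|ℤ_12×ℤ_25| = 300, max element order = 300


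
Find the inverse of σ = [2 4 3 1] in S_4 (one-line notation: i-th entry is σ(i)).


To find σ⁻¹, swap domain and range:
σ(1) = 2 → σ⁻¹(2) = 1
σ(2) = 4 → σ⁻¹(4) = 2
σ(3) = 3 → σ⁻¹(3) = 3
σ(4) = 1 → σ⁻¹(1) = 4

σ⁻¹ = [4 1 3 2]


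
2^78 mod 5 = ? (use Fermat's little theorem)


Fermat's little theorem: if p is prime and gcd(a,p)=1, then a^(p-1) ≡ 1 (mod p)
p = 5 is prime, gcd(2,5) = 1
Reduce exponent: 78 mod 4 = 2
So 2^78 ≡ 2^2 (mod 5)
2^2 mod 5 = 4

2^78 ≡ 4 (mod 5)


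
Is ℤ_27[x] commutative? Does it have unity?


ℤ_27 has zero divisors (3·9 ≡ 0), and these lift to constant zero divisors in ℤ_27[x]; so not an integral domain
Commutative: Yes
Integral domain: No
Has unity: Yes

ℤ_27[x]: Commutative=Yes, Unity=Yes


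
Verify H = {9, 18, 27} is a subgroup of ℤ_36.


Subgroup test for H = {9, 18, 27} in (ℤ_36, +):
(1) 0 ∈ H? No
(2) Closure: for all a,b ∈ H, (a+b) mod 36 ∈ H? No  [counterexample: 9 + 27 = 0 ∉ H]
(3) Inverses: for all a ∈ H, -a mod 36 ∈ H? Yes

No, H is not a subgroup of ℤ_36


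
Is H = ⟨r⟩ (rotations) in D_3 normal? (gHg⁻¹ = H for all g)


H = ⟨r⟩ (rotations) in D_3
The rotation subgroup ⟨r⟩ has index 2 in D_3, so it is normal

Yes, normal subgroup


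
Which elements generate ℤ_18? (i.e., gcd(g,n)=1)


g generates ℤ_n iff gcd(g,n) = 1
Prime factors of 18: 2, 3
Generators are g ∈ {1,...,17} not divisible by any of these primes.
Generators: {1, 5, 7, 11, 13, 17}
Number of generators = φ(18) = 6

Generators of ℤ_18 = {1, 5, 7, 11, 13, 17}


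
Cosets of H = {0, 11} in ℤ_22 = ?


H = {0, 11}, |H| = 2
Number of cosets = |G|/|H| = 22/2 = 11
0 + H = {0, 11}
1 + H = {1, 12}
2 + H = {2, 13}
3 + H = {3, 14}
4 + H = {4, 15}
5 + H = {5, 16}
6 + H = {6, 17}
7 + H = {7, 18}
8 + H = {8, 19}
9 + H = {9, 20}
10 + H = {10, 21}

Cosets: 0+H={0,11}; 1+H={1,12}; 2+H={2,13}; 3+H={3,14}; 4+H={4,15}; 5+H={5,16}; 6+H={6,17}; 7+H={7,18}; 8+H={8,19}; 9+H={9,20}; 10+H={10,21}


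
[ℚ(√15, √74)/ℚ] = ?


[ℚ(√15,√74):ℚ] = [ℚ(√15,√74):ℚ(√15)]·[ℚ(√15):ℚ] = 2·2 = 4

[ℚ(√15, √74)/ℚ] = 4


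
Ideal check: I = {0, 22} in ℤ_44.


Check ideal conditions for I = {0, 22} in ℤ_44:
(1) I is an additive subgroup? Yes
(2) For r ∈ ℤ_44 and a ∈ I: r·a ∈ I? Yes

Yes, I is an ideal of ℤ_44


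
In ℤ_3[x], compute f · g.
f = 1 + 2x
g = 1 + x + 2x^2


Expand and collect like terms; reduce coefficients mod 3:
x^0: 1·1 = 1 ≡ 1 (mod 3)
x^1: 1·1 + 2·1 = 3 ≡ 0 (mod 3)
x^2: 1·2 + 2·1 = 4 ≡ 1 (mod 3)
x^3: 2·2 = 4 ≡ 1 (mod 3)
Result: 1 + x^2 + x^3

f · g = 1 + x^2 + x^3


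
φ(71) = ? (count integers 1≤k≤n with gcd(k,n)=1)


Factor n: 71 = 71
φ(n) = n · ∏(1 - 1/p) over distinct primes p | n
φ(71) = 71 · (1 - 1/71) = 70

φ(71) = 70


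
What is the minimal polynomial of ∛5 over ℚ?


∛5 satisfies x³ - 5 = 0, irreducible over ℚ (no rational root; 5 is not a perfect cube)

Minimal polynomial: x³ - 5


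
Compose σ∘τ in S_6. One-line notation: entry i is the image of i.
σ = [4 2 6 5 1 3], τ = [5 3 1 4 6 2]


σ∘τ: apply τ first, then σ
1 →τ 5 →σ 1
2 →τ 3 →σ 6
3 →τ 1 →σ 4
4 →τ 4 →σ 5
5 →τ 6 →σ 3
6 →τ 2 →σ 2

σ∘τ = [1 6 4 5 3 2]


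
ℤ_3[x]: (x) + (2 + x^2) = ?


Add coefficients mod 3:
x^0: 0 + 2 = 2 (mod 3)
x^1: 1 + 0 = 1 (mod 3)
x^2: 0 + 1 = 1 (mod 3)
Result: 2 + x + x^2

f + g = 2 + x + x^2


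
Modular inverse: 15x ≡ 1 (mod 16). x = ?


Use the extended Euclidean algorithm to write 1 = 15·s + 16·t; then s mod 16 is the inverse.
Euclidean algorithm:
  15 = 0·16 + 15
  16 = 1·15 + 1
  15 = 15·1 + 0
gcd(15,16) = 1
Back-substitution gives: 15·(-1) + 16·(1) = 1
So 15⁻¹ ≡ -1 ≡ 15 (mod 16)
Check: 15 × 15 = 225 ≡ 1 (mod 16) ✓

15⁻¹ ≡ 15 (mod 16)


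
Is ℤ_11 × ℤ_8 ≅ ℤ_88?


Comparing ℤ_11 × ℤ_8 and ℤ_88:
gcd(11,8) = 1, so ℤ_11 × ℤ_8 ≅ ℤ_88 (CRT)

Yes, ℤ_11 × ℤ_8 ≅ ℤ_88


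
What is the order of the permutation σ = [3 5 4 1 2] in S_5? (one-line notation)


Cycle decomposition: (1 3 4) (2 5)
Cycle lengths: 3, 2
Order = lcm(3, 2) = 6

ord(σ) = 6


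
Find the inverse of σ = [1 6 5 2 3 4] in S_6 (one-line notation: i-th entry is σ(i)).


To find σ⁻¹, swap domain and range:
σ(1) = 1 → σ⁻¹(1) = 1
σ(2) = 6 → σ⁻¹(6) = 2
σ(3) = 5 → σ⁻¹(5) = 3
σ(4) = 2 → σ⁻¹(2) = 4
σ(5) = 3 → σ⁻¹(3) = 5
σ(6) = 4 → σ⁻¹(4) = 6

σ⁻¹ = [1 4 5 6 3 2]


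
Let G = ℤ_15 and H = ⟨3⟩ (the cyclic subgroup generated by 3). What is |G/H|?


|⟨3⟩| = n / gcd(3, 15) = 15 / 3 = 5
H is normal (ℤ_15 is abelian).
|G/H| = |G| / |H| = 15 / 5 = 3

|G/H| = 3


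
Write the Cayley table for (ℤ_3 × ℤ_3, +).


Elements: {(0,0), (0,1), (0,2), (1,0), (1,1), (1,2), (2,0), (2,1), (2,2)}
Operation: componentwise addition mod (3, 3)
Entry (a, b) = ((a₁+b₁) mod 3, (a₂+b₂) mod 3)

Cayley table:
      | (0,0) | (0,1) | (0,2) | (1,0) | (1,1) | (1,2) | (2,0) | (2,1) | (2,2)
(0,0) | (0,0) | (0,1) | (0,2) | (1,0) | (1,1) | (1,2) | (2,0) | (2,1) | (2,2)
(0,1) | (0,1) | (0,2) | (0,0) | (1,1) | (1,2) | (1,0) | (2,1) | (2,2) | (2,0)
(0,2) | (0,2) | (0,0) | (0,1) | (1,2) | (1,0) | (1,1) | (2,2) | (2,0) | (2,1)
(1,0) | (1,0) | (1,1) | (1,2) | (2,0) | (2,1) | (2,2) | (0,0) | (0,1) | (0,2)
(1,1) | (1,1) | (1,2) | (1,0) | (2,1) | (2,2) | (2,0) | (0,1) | (0,2) | (0,0)
(1,2) | (1,2) | (1,0) | (1,1) | (2,2) | (2,0) | (2,1) | (0,2) | (0,0) | (0,1)
(2,0) | (2,0) | (2,1) | (2,2) | (0,0) | (0,1) | (0,2) | (1,0) | (1,1) | (1,2)
(2,1) | (2,1) | (2,2) | (2,0) | (0,1) | (0,2) | (0,0) | (1,1) | (1,2) | (1,0)
(2,2) | (2,2) | (2,0) | (2,1) | (0,2) | (0,0) | (0,1) | (1,2) | (1,0) | (1,1)


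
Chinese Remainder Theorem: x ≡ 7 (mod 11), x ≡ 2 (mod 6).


m₁ = 11, m₂ = 6, gcd = 1, so CRT applies. M = m₁·m₂ = 66
Let M₁ = M/m₁ = 6, M₂ = M/m₂ = 11
Find y₁ ≡ M₁⁻¹ (mod m₁): 6⁻¹ ≡ 2 (mod 11)
Find y₂ ≡ M₂⁻¹ (mod m₂): 11⁻¹ ≡ 5 (mod 6)
x = a₁·M₁·y₁ + a₂·M₂·y₂ = 7·6·2 + 2·11·5 = 194
Reduce mod 66: x ≡ 62
Check: 62 mod 11 = 7 ✓, 62 mod 6 = 2 ✓

x ≡ 62 (mod 66)


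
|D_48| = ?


|D_n| = 2n (n rotations and n reflections)
|D_48| = 2×48 = 96

|D_48| = 96


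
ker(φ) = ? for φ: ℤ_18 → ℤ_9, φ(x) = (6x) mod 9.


Kernel = preimage of identity
ker(φ) = {x ∈ ℤ_18 : 6x ≡ 0 (mod 9)}. Since 9 | 18, φ is well-defined. The kernel is the cyclic subgroup ⟨3⟩ of ℤ_18 (order 6), i.e. {0, 3, 6, 9, 12, 15}

ker(φ) = {0, 3, 6, 9, 12, 15}


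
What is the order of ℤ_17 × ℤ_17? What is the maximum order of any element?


|ℤ_17 × ℤ_17| = 17 × 17 = 289
Max element order = lcm(17,17) = 17
Cyclic? No (gcd=17)

|ℤ_17×ℤ_17| = 289, max element order = 17


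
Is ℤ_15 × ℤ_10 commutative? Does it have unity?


Direct product ring; commutative with unity (1,1); but (1,0)·(0,1) = (0,0) gives zero divisors, so not an integral domain
Commutative: Yes
Integral domain: No
Has unity: Yes

ℤ_15 × ℤ_10: Commutative=Yes, Unity=Yes


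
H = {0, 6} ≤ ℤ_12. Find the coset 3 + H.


3 + H = {3 + h (mod 12) : h ∈ H}
3+0=3, 3+6=9

3 + H = {3, 9}


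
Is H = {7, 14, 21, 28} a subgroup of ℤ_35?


Subgroup test for H = {7, 14, 21, 28} in (ℤ_35, +):
(1) 0 ∈ H? No
(2) Closure: for all a,b ∈ H, (a+b) mod 35 ∈ H? No  [counterexample: 7 + 28 = 0 ∉ H]
(3) Inverses: for all a ∈ H, -a mod 35 ∈ H? Yes

No, H is not a subgroup of ℤ_35


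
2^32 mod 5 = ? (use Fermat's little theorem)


Fermat's little theorem: if p is prime and gcd(a,p)=1, then a^(p-1) ≡ 1 (mod p)
p = 5 is prime, gcd(2,5) = 1
Reduce exponent: 32 mod 4 = 0
So 2^32 ≡ 2^0 (mod 5)
2^0 = 1

2^32 ≡ 1 (mod 5)


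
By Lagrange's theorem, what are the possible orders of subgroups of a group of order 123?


Lagrange's theorem: |H| divides |G|
|G| = 123
Divisors of 123: 1, 3, 41, 123

Possible subgroup orders: {1, 3, 41, 123}


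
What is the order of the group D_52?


|D_n| = 2n (n rotations and n reflections)
|D_52| = 2×52 = 104

|D_52| = 104


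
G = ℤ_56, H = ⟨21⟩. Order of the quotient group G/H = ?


|⟨21⟩| = n / gcd(21, 56) = 56 / 7 = 8
H is normal (ℤ_56 is abelian).
|G/H| = |G| / |H| = 56 / 8 = 7

|G/H| = 7


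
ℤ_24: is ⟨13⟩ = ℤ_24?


g generates ℤ_n iff gcd(g, n) = 1
gcd(13, 24) = 1
Since gcd = 1, 13 is a generator.

Yes, 13 generates ℤ_24


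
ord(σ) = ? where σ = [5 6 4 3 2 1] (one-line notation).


Cycle decomposition: (1 5 2 6) (3 4)
Cycle lengths: 4, 2
Order = lcm(4, 2) = 4

ord(σ) = 4


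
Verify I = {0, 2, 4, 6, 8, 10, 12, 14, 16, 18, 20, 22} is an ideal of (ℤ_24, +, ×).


Check ideal conditions for I = {0, 2, 4, 6, 8, 10, 12, 14, 16, 18, 20, 22} in ℤ_24:
(1) I is an additive subgroup? Yes
(2) For r ∈ ℤ_24 and a ∈ I: r·a ∈ I? Yes

Yes, I is an ideal of ℤ_24


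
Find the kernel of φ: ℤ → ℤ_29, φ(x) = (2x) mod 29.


Kernel = preimage of identity
ker(φ) = {x ∈ ℤ : 2x ≡ 0 (mod 29)}. gcd(2,29) = 1, so 2x ≡ 0 (mod 29) ⟺ x ≡ 0 (mod 29/1 = 29). Hence ker(φ) = 29ℤ

ker(φ) = 29ℤ


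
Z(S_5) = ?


Z(G) = {g ∈ G | gx = xg for all x ∈ G}
S_n is non-abelian for n ≥ 3; Z(S_5) is trivial

Z(S_5) = {e}


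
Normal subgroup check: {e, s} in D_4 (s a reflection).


H = {e, s} in D_4 (s a reflection)
r·s·r⁻¹ = sr⁻² ≠ s for n ≥ 3, so {e, s} is not closed under conjugation

No, not a normal subgroup


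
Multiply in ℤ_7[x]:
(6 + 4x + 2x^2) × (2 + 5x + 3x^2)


Expand and collect like terms; reduce coefficients mod 7:
x^0: 6·2 = 12 ≡ 5 (mod 7)
x^1: 6·5 + 4·2 = 38 ≡ 3 (mod 7)
x^2: 6·3 + 4·5 + 2·2 = 42 ≡ 0 (mod 7)
x^3: 4·3 + 2·5 = 22 ≡ 1 (mod 7)
x^4: 2·3 = 6 ≡ 6 (mod 7)
Result: 5 + 3x + x^3 + 6x^4

f · g = 5 + 3x + x^3 + 6x^4


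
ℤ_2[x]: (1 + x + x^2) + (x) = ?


Add coefficients mod 2:
x^0: 1 + 0 = 1 (mod 2)
x^1: 1 + 1 = 0 (mod 2)
x^2: 1 + 0 = 1 (mod 2)
Result: 1 + x^2

f + g = 1 + x^2


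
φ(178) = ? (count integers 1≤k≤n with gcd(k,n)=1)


Factor n: 178 = 2 × 89
φ(n) = n · ∏(1 - 1/p) over distinct primes p | n
φ(178) = 178 · (1 - 1/2) · (1 - 1/89) = 88

φ(178) = 88


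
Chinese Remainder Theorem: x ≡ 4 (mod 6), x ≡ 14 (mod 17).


m₁ = 6, m₂ = 17, gcd = 1, so CRT applies. M = m₁·m₂ = 102
Let M₁ = M/m₁ = 17, M₂ = M/m₂ = 6
Find y₁ ≡ M₁⁻¹ (mod m₁): 17⁻¹ ≡ 5 (mod 6)
Find y₂ ≡ M₂⁻¹ (mod m₂): 6⁻¹ ≡ 3 (mod 17)
x = a₁·M₁·y₁ + a₂·M₂·y₂ = 4·17·5 + 14·6·3 = 592
Reduce mod 102: x ≡ 82
Check: 82 mod 6 = 4 ✓, 82 mod 17 = 14 ✓

x ≡ 82 (mod 102)


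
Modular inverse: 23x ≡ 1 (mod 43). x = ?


Use the extended Euclidean algorithm to write 1 = 23·s + 43·t; then s mod 43 is the inverse.
Euclidean algorithm:
  23 = 0·43 + 23
  43 = 1·23 + 20
  23 = 1·20 + 3
  20 = 6·3 + 2
  3 = 1·2 + 1
  2 = 2·1 + 0
gcd(23,43) = 1
Back-substitution gives: 23·(15) + 43·(-8) = 1
So 23⁻¹ ≡ 15 ≡ 15 (mod 43)
Check: 23 × 15 = 345 ≡ 1 (mod 43) ✓

23⁻¹ ≡ 15 (mod 43)


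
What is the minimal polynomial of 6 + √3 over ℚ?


Let α = 6 + √3. Then α - 6 = √3, so (α - 6)² = 3, giving α² - 12α + 33 = 0. Degree 2 and α ∉ ℚ, so this is the minimal polynomial.

Minimal polynomial: x² - 12x + 33


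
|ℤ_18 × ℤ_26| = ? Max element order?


|ℤ_18 × ℤ_26| = 18 × 26 = 468
Max element order = lcm(18,26) = 234
Cyclic? No (gcd=2)

|ℤ_18×ℤ_26| = 468, max element order = 234


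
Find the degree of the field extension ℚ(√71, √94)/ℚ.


[ℚ(√71,√94):ℚ] = [ℚ(√71,√94):ℚ(√71)]·[ℚ(√71):ℚ] = 2·2 = 4

[ℚ(√71, √94)/ℚ] = 4


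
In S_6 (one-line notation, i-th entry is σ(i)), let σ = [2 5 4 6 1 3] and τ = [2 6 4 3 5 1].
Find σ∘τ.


σ∘τ: apply τ first, then σ
1 →τ 2 →σ 5
2 →τ 6 →σ 3
3 →τ 4 →σ 6
4 →τ 3 →σ 4
5 →τ 5 →σ 1
6 →τ 1 →σ 2

σ∘τ = [5 3 6 4 1 2]


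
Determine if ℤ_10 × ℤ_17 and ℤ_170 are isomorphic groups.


Comparing ℤ_10 × ℤ_17 and ℤ_170:
gcd(10,17) = 1, so ℤ_10 × ℤ_17 ≅ ℤ_170 (CRT)

Yes, ℤ_10 × ℤ_17 ≅ ℤ_170


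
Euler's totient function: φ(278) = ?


Factor n: 278 = 2 × 139
φ(n) = n · ∏(1 - 1/p) over distinct primes p | n
φ(278) = 278 · (1 - 1/2) · (1 - 1/139) = 138

φ(278) = 138


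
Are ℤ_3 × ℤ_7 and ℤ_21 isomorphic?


Comparing ℤ_3 × ℤ_7 and ℤ_21:
gcd(3,7) = 1, so ℤ_3 × ℤ_7 ≅ ℤ_21 (CRT)

Yes, ℤ_3 × ℤ_7 ≅ ℤ_21


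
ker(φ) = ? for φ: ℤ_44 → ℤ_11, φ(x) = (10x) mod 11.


Kernel = preimage of identity
ker(φ) = {x ∈ ℤ_44 : 10x ≡ 0 (mod 11)}. Since 11 | 44, φ is well-defined. The kernel is the cyclic subgroup ⟨11⟩ of ℤ_44 (order 4), i.e. {0, 11, 22, 33}

ker(φ) = {0, 11, 22, 33}


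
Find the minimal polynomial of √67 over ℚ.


√67 satisfies x² - 67 = 0, irreducible over ℚ since 67 is squarefree

Minimal polynomial: x² - 67


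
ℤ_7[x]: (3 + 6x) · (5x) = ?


Expand and collect like terms; reduce coefficients mod 7:
x^0: 3·0 = 0 ≡ 0 (mod 7)
x^1: 3·5 + 6·0 = 15 ≡ 1 (mod 7)
x^2: 6·5 = 30 ≡ 2 (mod 7)
Result: x + 2x^2

f · g = x + 2x^2


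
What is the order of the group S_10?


|S_n| = n! (number of permutations of n symbols)
|S_10| = 10! = 3628800

|S_10| = 3628800


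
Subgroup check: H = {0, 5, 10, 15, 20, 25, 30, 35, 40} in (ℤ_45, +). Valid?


Subgroup test for H = {0, 5, 10, 15, 20, 25, 30, 35, 40} in (ℤ_45, +):
(1) 0 ∈ H? Yes
(2) Closure: for all a,b ∈ H, (a+b) mod 45 ∈ H? Yes
(3) Inverses: for all a ∈ H, -a mod 45 ∈ H? Yes

Yes, H is a subgroup of ℤ_45


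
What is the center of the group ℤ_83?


Z(G) = {g ∈ G | gx = xg for all x ∈ G}
ℤ_83 is abelian, so Z(G) = G

Z(ℤ_83) = ℤ_83


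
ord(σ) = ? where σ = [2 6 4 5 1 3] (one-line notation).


Cycle decomposition: (1 2 6 3 4 5)
Cycle lengths: 6
Order = lcm(6) = 6

ord(σ) = 6


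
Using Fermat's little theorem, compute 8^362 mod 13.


Fermat's little theorem: if p is prime and gcd(a,p)=1, then a^(p-1) ≡ 1 (mod p)
p = 13 is prime, gcd(8,13) = 1
Reduce exponent: 362 mod 12 = 2
So 8^362 ≡ 8^2 (mod 13)
8^2 mod 13 = 12

8^362 ≡ 12 (mod 13)


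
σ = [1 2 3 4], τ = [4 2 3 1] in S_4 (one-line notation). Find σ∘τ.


σ∘τ: apply τ first, then σ
1 →τ 4 →σ 4
2 →τ 2 →σ 2
3 →τ 3 →σ 3
4 →τ 1 →σ 1

σ∘τ = [4 2 3 1]


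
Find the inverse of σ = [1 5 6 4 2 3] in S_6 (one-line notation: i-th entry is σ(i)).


To find σ⁻¹, swap domain and range:
σ(1) = 1 → σ⁻¹(1) = 1
σ(2) = 5 → σ⁻¹(5) = 2
σ(3) = 6 → σ⁻¹(6) = 3
σ(4) = 4 → σ⁻¹(4) = 4
σ(5) = 2 → σ⁻¹(2) = 5
σ(6) = 3 → σ⁻¹(3) = 6

σ⁻¹ = [1 5 6 4 2 3]


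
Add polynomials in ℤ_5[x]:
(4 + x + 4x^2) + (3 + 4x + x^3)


Add coefficients mod 5:
x^0: 4 + 3 = 2 (mod 5)
x^1: 1 + 4 = 0 (mod 5)
x^2: 4 + 0 = 4 (mod 5)
x^3: 0 + 1 = 1 (mod 5)
Result: 2 + 4x^2 + x^3

f + g = 2 + 4x^2 + x^3


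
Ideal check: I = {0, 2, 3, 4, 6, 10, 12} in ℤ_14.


Check ideal conditions for I = {0, 2, 3, 4, 6, 10, 12} in ℤ_14:
(1) I is an additive subgroup? No
(2) For r ∈ ℤ_14 and a ∈ I: r·a ∈ I? No  [counterexample: r=2, a=4, r·a mod 14 = 8 ∉ I]

No, I is not an ideal of ℤ_14


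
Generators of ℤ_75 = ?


g generates ℤ_n iff gcd(g,n) = 1
Prime factors of 75: 3, 5
Generators are g ∈ {1,...,74} not divisible by any of these primes.
Generators: {1, 2, 4, 7, 8, 11, 13, 14, 16, 17, 19, 22, 23, 26, 28, 29, 31, 32, 34, 37, 38, 41, 43, 44, 46, 47, 49, 52, 53, 56, 58, 59, 61, 62, 64, 67, 68, 71, 73, 74}
Number of generators = φ(75) = 40

Generators of ℤ_75 = {1, 2, 4, 7, 8, 11, 13, 14, 16, 17, 19, 22, 23, 26, 28, 29, 31, 32, 34, 37, 38, 41, 43, 44, 46, 47, 49, 52, 53, 56, 58, 59, 61, 62, 64, 67, 68, 71, 73, 74}


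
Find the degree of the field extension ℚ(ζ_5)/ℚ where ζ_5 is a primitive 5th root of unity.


[ℚ(ζ_n):ℚ] = deg Φ_n(x) = φ(n). Here φ(5) = 4

[ℚ(ζ_5)/ℚ where ζ_5 is a primitive 5th root of unity] = 4


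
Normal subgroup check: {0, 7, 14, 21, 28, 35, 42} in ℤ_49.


H = {0, 7, 14, 21, 28, 35, 42} in ℤ_49
ℤ_49 is abelian; every subgroup of an abelian group is normal

Yes, normal subgroup


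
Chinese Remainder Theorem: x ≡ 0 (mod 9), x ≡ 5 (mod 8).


m₁ = 9, m₂ = 8, gcd = 1, so CRT applies. M = m₁·m₂ = 72
Let M₁ = M/m₁ = 8, M₂ = M/m₂ = 9
Find y₁ ≡ M₁⁻¹ (mod m₁): 8⁻¹ ≡ 8 (mod 9)
Find y₂ ≡ M₂⁻¹ (mod m₂): 9⁻¹ ≡ 1 (mod 8)
x = a₁·M₁·y₁ + a₂·M₂·y₂ = 0·8·8 + 5·9·1 = 45
Reduce mod 72: x ≡ 45
Check: 45 mod 9 = 0 ✓, 45 mod 8 = 5 ✓

x ≡ 45 (mod 72)


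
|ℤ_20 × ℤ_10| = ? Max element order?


|ℤ_20 × ℤ_10| = 20 × 10 = 200
Max element order = lcm(20,10) = 20
Cyclic? No (gcd=10)

|ℤ_20×ℤ_10| = 200, max element order = 20


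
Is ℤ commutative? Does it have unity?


integers form a commutative ring with unity 1; no zero divisors
Commutative: Yes
Integral domain: Yes
Has unity: Yes

ℤ: Commutative=Yes, Unity=Yes


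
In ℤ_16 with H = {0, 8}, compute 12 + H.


12 + H = {12 + h (mod 16) : h ∈ H}
12+0=12, 12+8=4
12 + H = {4, 12} = 4 + H

12 + H = {4, 12}


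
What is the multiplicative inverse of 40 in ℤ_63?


Use the extended Euclidean algorithm to write 1 = 40·s + 63·t; then s mod 63 is the inverse.
Euclidean algorithm:
  40 = 0·63 + 40
  63 = 1·40 + 23
  40 = 1·23 + 17
  23 = 1·17 + 6
  17 = 2·6 + 5
  6 = 1·5 + 1
  5 = 5·1 + 0
gcd(40,63) = 1
Back-substitution gives: 40·(-11) + 63·(7) = 1
So 40⁻¹ ≡ -11 ≡ 52 (mod 63)
Check: 40 × 52 = 2080 ≡ 1 (mod 63) ✓

40⁻¹ ≡ 52 (mod 63)


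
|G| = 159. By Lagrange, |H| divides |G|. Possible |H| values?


Lagrange's theorem: |H| divides |G|
|G| = 159
Divisors of 159: 1, 3, 53, 159

Possible subgroup orders: {1, 3, 53, 159}


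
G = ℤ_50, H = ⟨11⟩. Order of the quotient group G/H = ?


|⟨11⟩| = n / gcd(11, 50) = 50 / 1 = 50
H is normal (ℤ_50 is abelian).
|G/H| = |G| / |H| = 50 / 50 = 1

|G/H| = 1


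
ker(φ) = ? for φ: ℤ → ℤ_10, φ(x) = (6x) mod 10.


Kernel = preimage of identity
ker(φ) = {x ∈ ℤ : 6x ≡ 0 (mod 10)}. gcd(6,10) = 2, so 6x ≡ 0 (mod 10) ⟺ x ≡ 0 (mod 10/2 = 5). Hence ker(φ) = 5ℤ

ker(φ) = 5ℤ


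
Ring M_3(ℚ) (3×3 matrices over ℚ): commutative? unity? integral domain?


Matrix multiplication is non-commutative for n ≥ 2; the identity matrix I is the unity; singular matrices give zero divisors, so not an integral domain
Commutative: No
Integral domain: No
Has unity: Yes

M_3(ℚ) (3×3 matrices over ℚ): Commutative=No, Unity=Yes


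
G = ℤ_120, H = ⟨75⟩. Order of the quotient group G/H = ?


|⟨75⟩| = n / gcd(75, 120) = 120 / 15 = 8
H is normal (ℤ_120 is abelian).
|G/H| = |G| / |H| = 120 / 8 = 15

|G/H| = 15


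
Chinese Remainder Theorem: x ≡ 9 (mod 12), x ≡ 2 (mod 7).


m₁ = 12, m₂ = 7, gcd = 1, so CRT applies. M = m₁·m₂ = 84
Let M₁ = M/m₁ = 7, M₂ = M/m₂ = 12
Find y₁ ≡ M₁⁻¹ (mod m₁): 7⁻¹ ≡ 7 (mod 12)
Find y₂ ≡ M₂⁻¹ (mod m₂): 12⁻¹ ≡ 3 (mod 7)
x = a₁·M₁·y₁ + a₂·M₂·y₂ = 9·7·7 + 2·12·3 = 513
Reduce mod 84: x ≡ 9
Check: 9 mod 12 = 9 ✓, 9 mod 7 = 2 ✓

x ≡ 9 (mod 84)


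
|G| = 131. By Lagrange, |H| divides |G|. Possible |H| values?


Lagrange's theorem: |H| divides |G|
|G| = 131
Divisors of 131: 1, 131

Possible subgroup orders: {1, 131}


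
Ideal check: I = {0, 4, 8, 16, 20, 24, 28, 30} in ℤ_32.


Check ideal conditions for I = {0, 4, 8, 16, 20, 24, 28, 30} in ℤ_32:
(1) I is an additive subgroup? No
(2) For r ∈ ℤ_32 and a ∈ I: r·a ∈ I? No  [counterexample: r=3, a=4, r·a mod 32 = 12 ∉ I]

No, I is not an ideal of ℤ_32


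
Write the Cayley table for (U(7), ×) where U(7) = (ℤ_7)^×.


Elements: {1, 2, 3, 4, 5, 6}
Operation: multiplication mod 7
Entry (a, b) = (a × b) mod 7

Cayley table:
  | 1 | 2 | 3 | 4 | 5 | 6
1 | 1 | 2 | 3 | 4 | 5 | 6
2 | 2 | 4 | 6 | 1 | 3 | 5
3 | 3 | 6 | 2 | 5 | 1 | 4
4 | 4 | 1 | 5 | 2 | 6 | 3
5 | 5 | 3 | 1 | 6 | 4 | 2
6 | 6 | 5 | 4 | 3 | 2 | 1


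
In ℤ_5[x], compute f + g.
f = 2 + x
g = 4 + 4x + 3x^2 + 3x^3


Add coefficients mod 5:
x^0: 2 + 4 = 1 (mod 5)
x^1: 1 + 4 = 0 (mod 5)
x^2: 0 + 3 = 3 (mod 5)
x^3: 0 + 3 = 3 (mod 5)
Result: 1 + 3x^2 + 3x^3

f + g = 1 + 3x^2 + 3x^3


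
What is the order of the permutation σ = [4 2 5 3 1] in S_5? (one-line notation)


Cycle decomposition: (1 4 3 5)
Cycle lengths: 4
Order = lcm(4) = 4

ord(σ) = 4


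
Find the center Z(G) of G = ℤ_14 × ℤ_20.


Z(G) = {g ∈ G | gx = xg for all x ∈ G}
Direct product of abelian groups is abelian, so Z(G) = G

Z(ℤ_14 × ℤ_20) = ℤ_14 × ℤ_20


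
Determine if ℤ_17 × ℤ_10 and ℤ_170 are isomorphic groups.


Comparing ℤ_17 × ℤ_10 and ℤ_170:
gcd(17,10) = 1, so ℤ_17 × ℤ_10 ≅ ℤ_170 (CRT)

Yes, ℤ_17 × ℤ_10 ≅ ℤ_170


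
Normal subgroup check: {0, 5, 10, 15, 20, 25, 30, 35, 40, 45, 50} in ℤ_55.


H = {0, 5, 10, 15, 20, 25, 30, 35, 40, 45, 50} in ℤ_55
ℤ_55 is abelian; every subgroup of an abelian group is normal

Yes, normal subgroup


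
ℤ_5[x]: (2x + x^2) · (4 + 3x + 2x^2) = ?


Expand and collect like terms; reduce coefficients mod 5:
x^0: 0·4 = 0 ≡ 0 (mod 5)
x^1: 0·3 + 2·4 = 8 ≡ 3 (mod 5)
x^2: 0·2 + 2·3 + 1·4 = 10 ≡ 0 (mod 5)
x^3: 2·2 + 1·3 = 7 ≡ 2 (mod 5)
x^4: 1·2 = 2 ≡ 2 (mod 5)
Result: 3x + 2x^3 + 2x^4

f · g = 3x + 2x^3 + 2x^4


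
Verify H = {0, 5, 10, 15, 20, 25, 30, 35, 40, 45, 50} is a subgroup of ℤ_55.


Subgroup test for H = {0, 5, 10, 15, 20, 25, 30, 35, 40, 45, 50} in (ℤ_55, +):
(1) 0 ∈ H? Yes
(2) Closure: for all a,b ∈ H, (a+b) mod 55 ∈ H? Yes
(3) Inverses: for all a ∈ H, -a mod 55 ∈ H? Yes

Yes, H is a subgroup of ℤ_55


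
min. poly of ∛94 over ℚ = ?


∛94 satisfies x³ - 94 = 0, irreducible over ℚ (no rational root; 94 is not a perfect cube)

Minimal polynomial: x³ - 94


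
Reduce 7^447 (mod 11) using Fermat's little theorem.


Fermat's little theorem: if p is prime and gcd(a,p)=1, then a^(p-1) ≡ 1 (mod p)
p = 11 is prime, gcd(7,11) = 1
Reduce exponent: 447 mod 10 = 7
So 7^447 ≡ 7^7 (mod 11)
7^7 mod 11 = 6

7^447 ≡ 6 (mod 11)
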